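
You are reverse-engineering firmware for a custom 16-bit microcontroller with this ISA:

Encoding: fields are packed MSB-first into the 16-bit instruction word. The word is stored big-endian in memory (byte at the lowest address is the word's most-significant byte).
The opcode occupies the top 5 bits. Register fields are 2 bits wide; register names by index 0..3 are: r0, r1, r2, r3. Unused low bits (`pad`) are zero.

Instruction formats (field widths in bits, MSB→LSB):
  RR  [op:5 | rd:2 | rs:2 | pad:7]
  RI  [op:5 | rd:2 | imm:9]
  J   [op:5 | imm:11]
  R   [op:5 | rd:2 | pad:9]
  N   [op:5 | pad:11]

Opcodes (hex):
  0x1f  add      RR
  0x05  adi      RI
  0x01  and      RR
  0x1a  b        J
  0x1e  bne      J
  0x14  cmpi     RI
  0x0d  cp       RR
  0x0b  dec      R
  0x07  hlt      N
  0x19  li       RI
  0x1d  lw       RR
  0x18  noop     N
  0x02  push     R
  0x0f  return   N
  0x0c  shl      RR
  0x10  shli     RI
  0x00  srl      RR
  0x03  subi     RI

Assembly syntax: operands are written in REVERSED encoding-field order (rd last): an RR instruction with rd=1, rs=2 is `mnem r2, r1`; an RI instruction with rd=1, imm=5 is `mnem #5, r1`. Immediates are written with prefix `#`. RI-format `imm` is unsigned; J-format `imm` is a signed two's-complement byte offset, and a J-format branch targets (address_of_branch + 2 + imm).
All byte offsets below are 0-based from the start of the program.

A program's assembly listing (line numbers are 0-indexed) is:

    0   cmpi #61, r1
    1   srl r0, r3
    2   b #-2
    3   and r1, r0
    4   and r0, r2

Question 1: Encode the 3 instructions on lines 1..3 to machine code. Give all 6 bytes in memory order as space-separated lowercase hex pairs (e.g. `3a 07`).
line 1 (srl): pack op=0x0:5|rd=3:2|rs=0:2|pad=0:7 = 0x0600; big→ 06 00
line 2 (b): pack op=0x1a:5|imm=-2:11 = 0xd7fe; big→ d7 fe
line 3 (and): pack op=0x1:5|rd=0:2|rs=1:2|pad=0:7 = 0x0880; big→ 08 80

06 00 d7 fe 08 80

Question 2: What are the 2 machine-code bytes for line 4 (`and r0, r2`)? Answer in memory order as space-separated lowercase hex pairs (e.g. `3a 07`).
4. and fields op=0x1:5|rd=2:2|rs=0:2|pad=0:7 → word 0c00h → 0c 00

0c 00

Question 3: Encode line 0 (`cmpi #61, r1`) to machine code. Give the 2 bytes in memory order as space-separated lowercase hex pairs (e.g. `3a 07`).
a2 3d

0. cmpi fields op=0x14:5|rd=1:2|imm=61:9 → word a23dh → a2 3d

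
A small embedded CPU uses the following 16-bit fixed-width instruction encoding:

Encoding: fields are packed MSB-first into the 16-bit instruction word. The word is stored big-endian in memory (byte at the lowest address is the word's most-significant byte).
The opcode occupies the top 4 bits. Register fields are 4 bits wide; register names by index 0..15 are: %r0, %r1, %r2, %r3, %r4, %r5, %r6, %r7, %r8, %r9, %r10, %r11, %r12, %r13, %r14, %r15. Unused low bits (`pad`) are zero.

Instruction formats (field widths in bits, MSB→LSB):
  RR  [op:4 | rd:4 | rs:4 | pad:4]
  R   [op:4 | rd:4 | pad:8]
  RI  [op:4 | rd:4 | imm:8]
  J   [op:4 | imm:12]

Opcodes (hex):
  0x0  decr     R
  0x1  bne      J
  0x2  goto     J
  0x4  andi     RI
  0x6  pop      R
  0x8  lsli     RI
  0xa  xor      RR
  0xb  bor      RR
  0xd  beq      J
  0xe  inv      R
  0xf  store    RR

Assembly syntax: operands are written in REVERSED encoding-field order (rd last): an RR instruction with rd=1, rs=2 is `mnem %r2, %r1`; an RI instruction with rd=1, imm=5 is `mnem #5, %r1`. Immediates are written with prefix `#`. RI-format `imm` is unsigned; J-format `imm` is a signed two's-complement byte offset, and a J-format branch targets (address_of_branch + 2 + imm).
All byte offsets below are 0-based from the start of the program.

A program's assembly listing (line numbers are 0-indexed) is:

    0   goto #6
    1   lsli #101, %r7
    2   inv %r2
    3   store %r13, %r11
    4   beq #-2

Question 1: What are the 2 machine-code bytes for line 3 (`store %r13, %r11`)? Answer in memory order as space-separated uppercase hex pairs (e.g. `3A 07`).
line 3 (store): pack op=0xf:4|rd=11:4|rs=13:4|pad=0:4 = 0xfbd0; big→ fb d0

FB D0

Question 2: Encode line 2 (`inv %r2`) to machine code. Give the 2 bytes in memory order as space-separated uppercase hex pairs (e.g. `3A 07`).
E2 00

L2: inv op=0xe:4|rd=2:4|pad=0:8 ⇒ 0xe200 ⇒ big e2 00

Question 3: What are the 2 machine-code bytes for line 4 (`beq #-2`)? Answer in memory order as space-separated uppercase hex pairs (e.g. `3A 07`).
L4: beq op=0xd:4|imm=-2:12 ⇒ 0xdffe ⇒ big df fe

DF FE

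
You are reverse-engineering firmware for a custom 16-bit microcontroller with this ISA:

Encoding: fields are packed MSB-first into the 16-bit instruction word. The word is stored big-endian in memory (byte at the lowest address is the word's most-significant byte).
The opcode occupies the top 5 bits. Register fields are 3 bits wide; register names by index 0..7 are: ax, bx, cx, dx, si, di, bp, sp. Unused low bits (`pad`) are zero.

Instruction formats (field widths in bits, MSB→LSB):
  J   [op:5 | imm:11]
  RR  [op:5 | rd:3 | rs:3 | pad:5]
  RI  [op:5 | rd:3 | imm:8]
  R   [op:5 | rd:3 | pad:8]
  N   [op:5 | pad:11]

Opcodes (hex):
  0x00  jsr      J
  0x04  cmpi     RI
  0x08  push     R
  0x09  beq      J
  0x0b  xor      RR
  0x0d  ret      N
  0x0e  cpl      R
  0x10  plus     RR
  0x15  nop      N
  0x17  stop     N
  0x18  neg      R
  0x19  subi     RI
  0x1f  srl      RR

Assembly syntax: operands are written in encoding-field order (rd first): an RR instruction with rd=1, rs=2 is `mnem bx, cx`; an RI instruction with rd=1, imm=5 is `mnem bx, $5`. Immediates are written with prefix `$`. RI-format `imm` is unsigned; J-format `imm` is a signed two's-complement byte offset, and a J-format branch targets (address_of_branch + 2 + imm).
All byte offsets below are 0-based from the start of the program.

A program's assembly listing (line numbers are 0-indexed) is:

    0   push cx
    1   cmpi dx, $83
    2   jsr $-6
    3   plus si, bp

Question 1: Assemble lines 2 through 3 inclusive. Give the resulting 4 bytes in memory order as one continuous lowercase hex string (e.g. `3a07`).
line 2 (jsr): pack op=0x0:5|imm=-6:11 = 0x07fa; big→ 07 fa
line 3 (plus): pack op=0x10:5|rd=4:3|rs=6:3|pad=0:5 = 0x84c0; big→ 84 c0

07fa84c0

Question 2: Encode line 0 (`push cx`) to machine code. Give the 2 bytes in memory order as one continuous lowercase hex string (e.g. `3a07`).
L0: push op=0x8:5|rd=2:3|pad=0:8 ⇒ 0x4200 ⇒ big 42 00

4200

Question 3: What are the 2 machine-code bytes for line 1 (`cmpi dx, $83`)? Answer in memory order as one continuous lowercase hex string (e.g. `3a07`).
line 1 (cmpi): pack op=0x4:5|rd=3:3|imm=83:8 = 0x2353; big→ 23 53

2353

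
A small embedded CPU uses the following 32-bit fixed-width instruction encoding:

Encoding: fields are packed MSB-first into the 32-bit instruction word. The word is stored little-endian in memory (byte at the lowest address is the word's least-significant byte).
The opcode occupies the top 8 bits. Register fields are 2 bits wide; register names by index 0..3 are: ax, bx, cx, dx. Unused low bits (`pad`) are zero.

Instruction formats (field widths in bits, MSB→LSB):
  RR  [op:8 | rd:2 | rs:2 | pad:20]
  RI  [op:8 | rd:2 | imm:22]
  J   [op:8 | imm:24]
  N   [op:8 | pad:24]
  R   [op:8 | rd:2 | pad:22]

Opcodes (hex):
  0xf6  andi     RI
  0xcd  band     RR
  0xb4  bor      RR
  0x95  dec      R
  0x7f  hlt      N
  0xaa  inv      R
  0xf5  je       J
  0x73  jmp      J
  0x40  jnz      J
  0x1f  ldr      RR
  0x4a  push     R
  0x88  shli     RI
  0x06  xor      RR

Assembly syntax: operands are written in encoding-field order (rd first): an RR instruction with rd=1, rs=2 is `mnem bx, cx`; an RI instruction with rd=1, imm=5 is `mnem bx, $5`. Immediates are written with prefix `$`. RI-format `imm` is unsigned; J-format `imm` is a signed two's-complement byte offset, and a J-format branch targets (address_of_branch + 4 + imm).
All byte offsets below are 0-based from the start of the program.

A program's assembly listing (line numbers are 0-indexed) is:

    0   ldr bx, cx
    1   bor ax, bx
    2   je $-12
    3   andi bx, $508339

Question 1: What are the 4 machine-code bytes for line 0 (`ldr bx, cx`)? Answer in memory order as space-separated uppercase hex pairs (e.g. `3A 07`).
00 00 60 1F

line 0 (ldr): pack op=0x1f:8|rd=1:2|rs=2:2|pad=0:20 = 0x1f600000; little→ 00 00 60 1f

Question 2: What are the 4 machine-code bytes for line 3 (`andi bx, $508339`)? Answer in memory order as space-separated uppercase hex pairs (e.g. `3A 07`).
line 3 (andi): pack op=0xf6:8|rd=1:2|imm=508339:22 = 0xf647c1b3; little→ b3 c1 47 f6

B3 C1 47 F6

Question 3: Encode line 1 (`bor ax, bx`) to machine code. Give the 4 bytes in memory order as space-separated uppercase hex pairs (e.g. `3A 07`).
00 00 10 B4

L1: bor op=0xb4:8|rd=0:2|rs=1:2|pad=0:20 ⇒ 0xb4100000 ⇒ little 00 00 10 b4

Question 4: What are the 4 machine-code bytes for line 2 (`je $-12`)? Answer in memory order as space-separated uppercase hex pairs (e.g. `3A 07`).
line 2 (je): pack op=0xf5:8|imm=-12:24 = 0xf5fffff4; little→ f4 ff ff f5

F4 FF FF F5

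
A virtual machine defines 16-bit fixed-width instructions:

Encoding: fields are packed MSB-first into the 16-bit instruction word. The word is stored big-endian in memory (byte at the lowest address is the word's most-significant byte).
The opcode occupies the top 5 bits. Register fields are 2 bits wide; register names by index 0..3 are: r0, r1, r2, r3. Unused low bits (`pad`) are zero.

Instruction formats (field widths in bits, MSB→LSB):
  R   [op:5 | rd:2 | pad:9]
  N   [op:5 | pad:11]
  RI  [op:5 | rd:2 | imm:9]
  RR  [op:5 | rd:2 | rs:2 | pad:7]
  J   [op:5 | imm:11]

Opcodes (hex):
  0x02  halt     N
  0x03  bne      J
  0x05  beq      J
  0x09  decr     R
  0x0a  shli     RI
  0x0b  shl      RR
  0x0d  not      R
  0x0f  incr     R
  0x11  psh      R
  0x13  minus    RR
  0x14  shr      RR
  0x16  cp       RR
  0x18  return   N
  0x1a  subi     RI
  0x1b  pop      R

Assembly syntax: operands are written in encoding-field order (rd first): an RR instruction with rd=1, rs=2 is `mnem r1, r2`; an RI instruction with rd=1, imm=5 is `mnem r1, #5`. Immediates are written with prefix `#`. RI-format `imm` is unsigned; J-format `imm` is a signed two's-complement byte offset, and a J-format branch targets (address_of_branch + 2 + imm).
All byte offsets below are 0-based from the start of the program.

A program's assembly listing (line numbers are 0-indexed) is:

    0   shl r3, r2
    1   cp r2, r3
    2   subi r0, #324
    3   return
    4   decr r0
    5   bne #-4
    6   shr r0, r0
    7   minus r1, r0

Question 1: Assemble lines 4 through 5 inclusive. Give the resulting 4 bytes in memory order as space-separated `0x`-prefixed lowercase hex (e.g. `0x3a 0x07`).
0x48 0x00 0x1f 0xfc

line 4 (decr): pack op=0x9:5|rd=0:2|pad=0:9 = 0x4800; big→ 48 00
line 5 (bne): pack op=0x3:5|imm=-4:11 = 0x1ffc; big→ 1f fc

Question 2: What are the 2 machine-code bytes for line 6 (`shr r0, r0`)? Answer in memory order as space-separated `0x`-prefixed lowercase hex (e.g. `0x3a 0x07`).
6. shr fields op=0x14:5|rd=0:2|rs=0:2|pad=0:7 → word a000h → a0 00

0xa0 0x00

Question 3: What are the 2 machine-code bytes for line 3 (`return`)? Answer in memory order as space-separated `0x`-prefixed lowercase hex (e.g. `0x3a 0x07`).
3. return fields op=0x18:5|pad=0:11 → word c000h → c0 00

0xc0 0x00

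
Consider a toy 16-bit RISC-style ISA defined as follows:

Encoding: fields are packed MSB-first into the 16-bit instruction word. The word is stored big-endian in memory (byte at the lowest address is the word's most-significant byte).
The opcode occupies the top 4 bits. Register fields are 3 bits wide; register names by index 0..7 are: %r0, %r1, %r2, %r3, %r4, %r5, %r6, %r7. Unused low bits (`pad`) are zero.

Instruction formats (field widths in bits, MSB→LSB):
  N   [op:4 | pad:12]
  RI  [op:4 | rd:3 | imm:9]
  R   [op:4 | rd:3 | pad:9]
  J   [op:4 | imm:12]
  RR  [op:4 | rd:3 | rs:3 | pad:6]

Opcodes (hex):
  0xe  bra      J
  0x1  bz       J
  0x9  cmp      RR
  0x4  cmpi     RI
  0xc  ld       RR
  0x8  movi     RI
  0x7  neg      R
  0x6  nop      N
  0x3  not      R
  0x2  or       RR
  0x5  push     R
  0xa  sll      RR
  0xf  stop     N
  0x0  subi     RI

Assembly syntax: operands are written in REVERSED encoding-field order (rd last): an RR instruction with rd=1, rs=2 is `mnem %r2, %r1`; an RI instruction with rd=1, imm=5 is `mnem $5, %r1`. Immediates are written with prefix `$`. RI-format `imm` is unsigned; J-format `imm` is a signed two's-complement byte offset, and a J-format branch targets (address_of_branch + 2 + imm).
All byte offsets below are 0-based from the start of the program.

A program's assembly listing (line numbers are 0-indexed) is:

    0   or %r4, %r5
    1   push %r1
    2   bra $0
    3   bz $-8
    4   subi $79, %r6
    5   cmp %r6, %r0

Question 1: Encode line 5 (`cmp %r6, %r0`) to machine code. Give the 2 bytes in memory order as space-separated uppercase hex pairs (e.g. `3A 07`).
5. cmp fields op=0x9:4|rd=0:3|rs=6:3|pad=0:6 → word 9180h → 91 80

91 80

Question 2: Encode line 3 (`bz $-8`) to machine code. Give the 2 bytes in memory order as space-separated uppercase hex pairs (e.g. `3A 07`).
1F F8

L3: bz op=0x1:4|imm=-8:12 ⇒ 0x1ff8 ⇒ big 1f f8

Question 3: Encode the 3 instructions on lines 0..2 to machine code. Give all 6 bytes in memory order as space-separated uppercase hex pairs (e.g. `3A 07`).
2B 00 52 00 E0 00

L0: or op=0x2:4|rd=5:3|rs=4:3|pad=0:6 ⇒ 0x2b00 ⇒ big 2b 00
L1: push op=0x5:4|rd=1:3|pad=0:9 ⇒ 0x5200 ⇒ big 52 00
L2: bra op=0xe:4|imm=0:12 ⇒ 0xe000 ⇒ big e0 00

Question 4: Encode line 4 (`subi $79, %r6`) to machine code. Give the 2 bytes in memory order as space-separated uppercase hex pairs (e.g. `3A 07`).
0C 4F

line 4 (subi): pack op=0x0:4|rd=6:3|imm=79:9 = 0x0c4f; big→ 0c 4f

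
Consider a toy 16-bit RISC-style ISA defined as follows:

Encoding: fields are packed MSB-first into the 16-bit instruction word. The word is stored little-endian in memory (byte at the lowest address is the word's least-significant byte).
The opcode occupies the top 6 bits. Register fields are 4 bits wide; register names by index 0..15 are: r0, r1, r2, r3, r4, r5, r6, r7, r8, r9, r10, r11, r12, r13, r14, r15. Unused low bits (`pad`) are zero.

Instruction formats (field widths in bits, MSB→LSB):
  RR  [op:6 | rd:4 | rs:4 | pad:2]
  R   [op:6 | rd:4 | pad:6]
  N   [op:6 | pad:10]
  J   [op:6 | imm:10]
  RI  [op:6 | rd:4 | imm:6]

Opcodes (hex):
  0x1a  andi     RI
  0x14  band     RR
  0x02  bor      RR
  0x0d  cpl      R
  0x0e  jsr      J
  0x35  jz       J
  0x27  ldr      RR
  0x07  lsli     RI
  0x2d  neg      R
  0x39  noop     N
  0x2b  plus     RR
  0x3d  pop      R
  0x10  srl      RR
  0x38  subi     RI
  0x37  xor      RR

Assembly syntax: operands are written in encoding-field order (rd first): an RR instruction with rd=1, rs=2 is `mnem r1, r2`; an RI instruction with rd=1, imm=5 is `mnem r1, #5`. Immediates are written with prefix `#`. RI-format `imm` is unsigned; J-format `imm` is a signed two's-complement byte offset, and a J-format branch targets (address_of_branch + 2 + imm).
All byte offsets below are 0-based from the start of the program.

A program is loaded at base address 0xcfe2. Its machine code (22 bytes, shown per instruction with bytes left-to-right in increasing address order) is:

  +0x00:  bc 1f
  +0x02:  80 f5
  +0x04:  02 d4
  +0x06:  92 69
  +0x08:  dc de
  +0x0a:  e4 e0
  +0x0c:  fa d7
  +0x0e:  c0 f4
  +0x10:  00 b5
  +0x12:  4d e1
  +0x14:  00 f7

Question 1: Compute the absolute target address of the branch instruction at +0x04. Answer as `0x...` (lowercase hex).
+0x04: 02 d4 ⇒ word 0xd402 (little)
  top 6b → 0x35 → jz [J]
  imm@[9:0]=0x2 ⇒ #2
  target = base 0xcfe2 + off 0x04 + 2 + imm 2 = 0xcfea

0xcfea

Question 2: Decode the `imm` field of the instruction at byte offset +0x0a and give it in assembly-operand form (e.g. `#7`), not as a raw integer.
#36

+0x0a: e4 e0 ⇒ word 0xe0e4 (little)
  op=0xe0e4>>10=0x38 ⇒ subi (RI)
  rd: (w>>6)&0xf=0x3 → r3
  imm: (w>>0)&0x3f=0x24 → #36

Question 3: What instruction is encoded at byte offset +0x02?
pop r6

@+02  little-endian(80 f5) = 0xf580
  op=0xf580>>10=0x3d ⇒ pop (R)
  rd: (w>>6)&0xf=0x6 → r6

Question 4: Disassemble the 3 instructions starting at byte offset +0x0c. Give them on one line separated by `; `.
[0c] fa d7 → 0xd7fa
  opcode bits[15:10]=0x35: jz/J
  [9:0] imm=1018 (s10→-6) = #-6
[0e] c0 f4 → 0xf4c0
  opcode bits[15:10]=0x3d: pop/R
  [9:6] rd=3 = r3
[10] 00 b5 → 0xb500
  opcode bits[15:10]=0x2d: neg/R
  [9:6] rd=4 = r4

jz #-6; pop r3; neg r4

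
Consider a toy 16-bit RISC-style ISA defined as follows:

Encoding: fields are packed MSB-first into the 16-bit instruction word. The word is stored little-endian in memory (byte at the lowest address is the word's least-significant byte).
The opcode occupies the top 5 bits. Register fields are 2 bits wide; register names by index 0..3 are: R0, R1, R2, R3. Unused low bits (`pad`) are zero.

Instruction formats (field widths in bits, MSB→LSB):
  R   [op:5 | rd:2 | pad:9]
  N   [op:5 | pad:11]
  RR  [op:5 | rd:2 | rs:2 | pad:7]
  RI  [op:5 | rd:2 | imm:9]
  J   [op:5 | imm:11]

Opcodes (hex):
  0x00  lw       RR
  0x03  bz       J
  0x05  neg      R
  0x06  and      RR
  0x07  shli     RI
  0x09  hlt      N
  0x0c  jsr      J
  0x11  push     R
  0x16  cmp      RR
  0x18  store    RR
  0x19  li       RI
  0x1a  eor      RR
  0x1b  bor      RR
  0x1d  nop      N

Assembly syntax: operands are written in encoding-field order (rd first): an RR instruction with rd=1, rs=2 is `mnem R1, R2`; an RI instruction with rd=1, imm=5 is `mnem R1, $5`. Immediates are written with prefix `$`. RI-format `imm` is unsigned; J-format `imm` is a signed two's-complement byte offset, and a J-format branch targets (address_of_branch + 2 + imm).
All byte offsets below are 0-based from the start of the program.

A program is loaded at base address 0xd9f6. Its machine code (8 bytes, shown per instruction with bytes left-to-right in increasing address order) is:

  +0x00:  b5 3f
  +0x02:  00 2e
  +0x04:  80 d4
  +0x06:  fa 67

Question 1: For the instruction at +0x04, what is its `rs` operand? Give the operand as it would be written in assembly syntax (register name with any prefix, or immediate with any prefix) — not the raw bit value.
R1

+0x04: 80 d4 ⇒ word 0xd480 (little)
  top 5b → 0x1a → eor [RR]
  rd: (w>>9)&0x3=0x2 → R2
  rs: (w>>7)&0x3=0x1 → R1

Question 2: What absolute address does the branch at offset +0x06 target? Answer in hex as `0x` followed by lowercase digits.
0xd9f8

off 0x06: read fa 67 as little → 0x67fa
  op=0x67fa>>11=0xc ⇒ jsr (J)
  imm: (w>>0)&0x7ff=0x7fa (s11→-6) → $-6
  target = base 0xd9f6 + off 0x06 + 2 + imm -6 = 0xd9f8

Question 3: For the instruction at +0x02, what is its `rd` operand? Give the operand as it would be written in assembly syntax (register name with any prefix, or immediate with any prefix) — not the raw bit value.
off 0x02: read 00 2e as little → 0x2e00
  top 5b → 0x5 → neg [R]
  [10:9] rd=3 = R3

R3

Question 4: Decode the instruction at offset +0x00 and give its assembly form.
shli R3, $437

off 0x00: read b5 3f as little → 0x3fb5
  top 5b → 0x7 → shli [RI]
  rd: (w>>9)&0x3=0x3 → R3
  imm: (w>>0)&0x1ff=0x1b5 → $437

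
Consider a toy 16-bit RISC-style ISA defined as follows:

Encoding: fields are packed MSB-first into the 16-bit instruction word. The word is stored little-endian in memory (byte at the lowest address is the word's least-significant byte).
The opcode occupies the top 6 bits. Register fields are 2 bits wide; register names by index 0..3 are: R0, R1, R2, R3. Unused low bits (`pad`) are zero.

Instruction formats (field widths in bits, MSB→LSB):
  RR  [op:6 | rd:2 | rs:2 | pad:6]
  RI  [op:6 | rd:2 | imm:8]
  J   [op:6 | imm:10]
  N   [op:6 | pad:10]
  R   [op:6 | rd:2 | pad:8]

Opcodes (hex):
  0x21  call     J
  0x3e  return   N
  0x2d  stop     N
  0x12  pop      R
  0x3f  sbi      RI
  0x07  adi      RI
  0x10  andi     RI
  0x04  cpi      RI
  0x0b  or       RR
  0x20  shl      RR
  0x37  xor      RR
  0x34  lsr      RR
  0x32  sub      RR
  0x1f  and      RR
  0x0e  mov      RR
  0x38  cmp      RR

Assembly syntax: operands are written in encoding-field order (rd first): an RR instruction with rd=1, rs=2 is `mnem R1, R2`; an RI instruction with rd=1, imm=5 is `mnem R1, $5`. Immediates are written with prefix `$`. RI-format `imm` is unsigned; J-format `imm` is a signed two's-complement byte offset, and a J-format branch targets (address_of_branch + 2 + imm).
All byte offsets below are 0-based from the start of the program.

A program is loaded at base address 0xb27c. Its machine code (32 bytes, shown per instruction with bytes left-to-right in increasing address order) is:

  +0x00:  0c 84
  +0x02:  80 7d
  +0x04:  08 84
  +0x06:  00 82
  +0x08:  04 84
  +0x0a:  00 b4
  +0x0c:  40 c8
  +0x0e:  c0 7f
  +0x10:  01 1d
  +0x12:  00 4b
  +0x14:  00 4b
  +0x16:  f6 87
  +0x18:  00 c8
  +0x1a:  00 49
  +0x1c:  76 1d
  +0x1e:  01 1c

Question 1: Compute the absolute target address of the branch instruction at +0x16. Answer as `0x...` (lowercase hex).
0xb28a

@+16  little-endian(f6 87) = 0x87f6
  top 6b → 0x21 → call [J]
  imm@[9:0]=0x3f6 (s10→-10) ⇒ $-10
  target = base 0xb27c + off 0x16 + 2 + imm -10 = 0xb28a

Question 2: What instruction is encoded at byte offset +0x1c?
adi R1, $118

off 0x1c: read 76 1d as little → 0x1d76
  opcode bits[15:10]=0x7: adi/RI
  rd@[9:8]=0x1 ⇒ R1
  imm@[7:0]=0x76 ⇒ $118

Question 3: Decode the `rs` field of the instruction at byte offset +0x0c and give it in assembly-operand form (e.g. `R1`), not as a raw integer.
R1

@+0c  little-endian(40 c8) = 0xc840
  op=0xc840>>10=0x32 ⇒ sub (RR)
  [9:8] rd=0 = R0
  [7:6] rs=1 = R1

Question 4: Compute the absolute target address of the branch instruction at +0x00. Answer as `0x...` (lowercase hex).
0xb28a

[00] 0c 84 → 0x840c
  op=0x840c>>10=0x21 ⇒ call (J)
  imm: (w>>0)&0x3ff=0xc → $12
  target = base 0xb27c + off 0x00 + 2 + imm 12 = 0xb28a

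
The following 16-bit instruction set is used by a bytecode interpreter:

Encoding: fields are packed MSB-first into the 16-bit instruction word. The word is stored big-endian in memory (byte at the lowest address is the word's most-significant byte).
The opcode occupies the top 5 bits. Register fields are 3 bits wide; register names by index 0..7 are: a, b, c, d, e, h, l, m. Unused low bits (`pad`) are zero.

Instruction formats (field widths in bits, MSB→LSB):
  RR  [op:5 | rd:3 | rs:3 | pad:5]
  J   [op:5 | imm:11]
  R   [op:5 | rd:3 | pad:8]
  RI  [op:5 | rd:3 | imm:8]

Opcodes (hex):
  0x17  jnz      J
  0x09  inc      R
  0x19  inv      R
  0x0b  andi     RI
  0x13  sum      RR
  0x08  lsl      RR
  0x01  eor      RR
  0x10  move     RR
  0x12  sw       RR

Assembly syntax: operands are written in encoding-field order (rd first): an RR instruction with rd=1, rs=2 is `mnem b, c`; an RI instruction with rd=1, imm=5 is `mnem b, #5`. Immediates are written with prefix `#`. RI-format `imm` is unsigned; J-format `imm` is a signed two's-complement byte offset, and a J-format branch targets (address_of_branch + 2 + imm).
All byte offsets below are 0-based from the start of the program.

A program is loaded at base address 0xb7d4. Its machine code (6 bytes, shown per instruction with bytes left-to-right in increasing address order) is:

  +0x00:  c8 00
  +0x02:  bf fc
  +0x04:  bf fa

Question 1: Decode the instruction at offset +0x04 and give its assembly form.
jnz #-6

off 0x04: read bf fa as big → 0xbffa
  opcode bits[15:11]=0x17: jnz/J
  [10:0] imm=2042 (s11→-6) = #-6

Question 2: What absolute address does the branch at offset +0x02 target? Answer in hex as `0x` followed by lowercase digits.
0xb7d4

[02] bf fc → 0xbffc
  top 5b → 0x17 → jnz [J]
  [10:0] imm=2044 (s11→-4) = #-4
  target = base 0xb7d4 + off 0x02 + 2 + imm -4 = 0xb7d4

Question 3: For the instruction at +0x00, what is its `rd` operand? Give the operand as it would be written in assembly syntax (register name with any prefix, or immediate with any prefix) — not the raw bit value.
a

+0x00: c8 00 ⇒ word 0xc800 (big)
  top 5b → 0x19 → inv [R]
  rd@[10:8]=0x0 ⇒ a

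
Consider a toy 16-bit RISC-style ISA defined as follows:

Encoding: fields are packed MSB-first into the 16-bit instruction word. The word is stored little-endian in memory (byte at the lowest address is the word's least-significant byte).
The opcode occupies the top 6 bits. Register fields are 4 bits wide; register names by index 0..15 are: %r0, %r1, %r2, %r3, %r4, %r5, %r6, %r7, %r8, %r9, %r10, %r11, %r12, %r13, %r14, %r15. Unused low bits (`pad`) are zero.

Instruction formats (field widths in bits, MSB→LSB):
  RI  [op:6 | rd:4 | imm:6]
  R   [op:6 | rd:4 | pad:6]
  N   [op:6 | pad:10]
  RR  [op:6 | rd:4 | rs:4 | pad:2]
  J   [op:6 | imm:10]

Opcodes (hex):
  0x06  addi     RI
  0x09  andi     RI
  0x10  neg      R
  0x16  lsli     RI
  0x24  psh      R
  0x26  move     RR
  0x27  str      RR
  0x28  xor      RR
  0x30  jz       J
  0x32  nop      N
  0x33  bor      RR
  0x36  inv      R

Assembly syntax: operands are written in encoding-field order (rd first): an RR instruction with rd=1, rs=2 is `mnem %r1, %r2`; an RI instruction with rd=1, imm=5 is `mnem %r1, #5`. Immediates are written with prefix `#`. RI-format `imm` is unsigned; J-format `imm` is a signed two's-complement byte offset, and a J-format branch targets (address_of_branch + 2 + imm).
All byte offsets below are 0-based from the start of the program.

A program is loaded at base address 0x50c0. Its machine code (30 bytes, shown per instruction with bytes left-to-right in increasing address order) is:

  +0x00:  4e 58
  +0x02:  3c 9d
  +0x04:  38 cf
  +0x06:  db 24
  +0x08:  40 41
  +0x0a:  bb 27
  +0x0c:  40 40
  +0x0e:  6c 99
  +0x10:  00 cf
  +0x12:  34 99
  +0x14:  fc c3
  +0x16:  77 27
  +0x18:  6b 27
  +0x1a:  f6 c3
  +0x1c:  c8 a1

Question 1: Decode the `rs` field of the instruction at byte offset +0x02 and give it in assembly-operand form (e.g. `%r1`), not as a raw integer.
%r15

+0x02: 3c 9d ⇒ word 0x9d3c (little)
  opcode bits[15:10]=0x27: str/RR
  [9:6] rd=4 = %r4
  [5:2] rs=15 = %r15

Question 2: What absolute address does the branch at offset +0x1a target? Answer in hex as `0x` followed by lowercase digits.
0x50d2

off 0x1a: read f6 c3 as little → 0xc3f6
  op=0xc3f6>>10=0x30 ⇒ jz (J)
  imm: (w>>0)&0x3ff=0x3f6 (s10→-10) → #-10
  target = base 0x50c0 + off 0x1a + 2 + imm -10 = 0x50d2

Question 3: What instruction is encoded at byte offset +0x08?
neg %r5

off 0x08: read 40 41 as little → 0x4140
  op=0x4140>>10=0x10 ⇒ neg (R)
  rd: (w>>6)&0xf=0x5 → %r5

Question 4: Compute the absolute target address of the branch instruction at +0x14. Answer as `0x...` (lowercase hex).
0x50d2

[14] fc c3 → 0xc3fc
  top 6b → 0x30 → jz [J]
  imm: (w>>0)&0x3ff=0x3fc (s10→-4) → #-4
  target = base 0x50c0 + off 0x14 + 2 + imm -4 = 0x50d2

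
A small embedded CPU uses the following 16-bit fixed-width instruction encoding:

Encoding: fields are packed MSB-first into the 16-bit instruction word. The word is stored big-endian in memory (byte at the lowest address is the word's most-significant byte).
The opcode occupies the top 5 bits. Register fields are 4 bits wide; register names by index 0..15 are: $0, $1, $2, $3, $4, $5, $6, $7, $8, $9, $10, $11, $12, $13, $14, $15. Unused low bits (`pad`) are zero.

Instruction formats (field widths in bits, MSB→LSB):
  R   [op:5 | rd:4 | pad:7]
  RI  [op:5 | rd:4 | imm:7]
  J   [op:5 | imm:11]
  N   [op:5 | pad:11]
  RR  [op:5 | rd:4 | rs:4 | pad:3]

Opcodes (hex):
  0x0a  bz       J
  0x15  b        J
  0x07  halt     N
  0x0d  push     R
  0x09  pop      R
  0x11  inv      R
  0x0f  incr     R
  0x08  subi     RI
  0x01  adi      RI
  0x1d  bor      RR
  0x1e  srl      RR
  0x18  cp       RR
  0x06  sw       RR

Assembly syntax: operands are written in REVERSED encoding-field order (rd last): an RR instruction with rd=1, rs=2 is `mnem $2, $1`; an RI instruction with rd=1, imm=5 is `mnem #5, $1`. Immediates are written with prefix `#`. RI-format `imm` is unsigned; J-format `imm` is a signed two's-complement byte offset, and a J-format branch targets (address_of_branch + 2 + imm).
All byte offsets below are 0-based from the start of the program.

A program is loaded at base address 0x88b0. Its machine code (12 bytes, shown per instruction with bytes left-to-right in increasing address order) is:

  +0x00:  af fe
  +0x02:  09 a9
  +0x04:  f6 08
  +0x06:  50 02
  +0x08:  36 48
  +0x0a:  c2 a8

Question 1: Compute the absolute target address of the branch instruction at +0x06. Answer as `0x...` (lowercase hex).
0x88ba

off 0x06: read 50 02 as big → 0x5002
  opcode bits[15:11]=0xa: bz/J
  [10:0] imm=2 = #2
  target = base 0x88b0 + off 0x06 + 2 + imm 2 = 0x88ba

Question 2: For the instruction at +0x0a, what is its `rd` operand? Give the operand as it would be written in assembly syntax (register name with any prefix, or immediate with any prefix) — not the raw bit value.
$5

+0x0a: c2 a8 ⇒ word 0xc2a8 (big)
  op=0xc2a8>>11=0x18 ⇒ cp (RR)
  [10:7] rd=5 = $5
  [6:3] rs=5 = $5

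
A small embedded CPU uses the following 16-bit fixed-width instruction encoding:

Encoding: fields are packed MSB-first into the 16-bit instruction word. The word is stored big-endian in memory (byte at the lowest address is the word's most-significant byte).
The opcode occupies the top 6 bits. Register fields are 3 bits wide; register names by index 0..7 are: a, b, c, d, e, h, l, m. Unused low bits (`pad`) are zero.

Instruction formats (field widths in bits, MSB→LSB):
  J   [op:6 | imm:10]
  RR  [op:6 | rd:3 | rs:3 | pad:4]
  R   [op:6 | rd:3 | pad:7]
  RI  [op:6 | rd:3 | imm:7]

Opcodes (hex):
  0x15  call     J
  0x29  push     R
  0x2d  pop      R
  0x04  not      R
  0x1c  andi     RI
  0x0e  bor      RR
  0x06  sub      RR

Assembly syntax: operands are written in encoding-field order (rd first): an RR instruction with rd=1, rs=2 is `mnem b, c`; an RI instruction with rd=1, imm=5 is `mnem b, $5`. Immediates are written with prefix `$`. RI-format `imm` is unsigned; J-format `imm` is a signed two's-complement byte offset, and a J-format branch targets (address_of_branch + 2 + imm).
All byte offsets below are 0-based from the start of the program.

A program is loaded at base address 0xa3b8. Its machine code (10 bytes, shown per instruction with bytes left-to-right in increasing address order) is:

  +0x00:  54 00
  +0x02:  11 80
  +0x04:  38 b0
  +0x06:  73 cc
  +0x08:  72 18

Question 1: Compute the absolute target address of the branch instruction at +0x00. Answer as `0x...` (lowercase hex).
0xa3ba

+0x00: 54 00 ⇒ word 0x5400 (big)
  top 6b → 0x15 → call [J]
  imm: (w>>0)&0x3ff=0x0 → $0
  target = base 0xa3b8 + off 0x00 + 2 + imm 0 = 0xa3ba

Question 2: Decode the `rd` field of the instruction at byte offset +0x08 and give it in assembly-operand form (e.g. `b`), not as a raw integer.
+0x08: 72 18 ⇒ word 0x7218 (big)
  opcode bits[15:10]=0x1c: andi/RI
  rd@[9:7]=0x4 ⇒ e
  imm@[6:0]=0x18 ⇒ $24

e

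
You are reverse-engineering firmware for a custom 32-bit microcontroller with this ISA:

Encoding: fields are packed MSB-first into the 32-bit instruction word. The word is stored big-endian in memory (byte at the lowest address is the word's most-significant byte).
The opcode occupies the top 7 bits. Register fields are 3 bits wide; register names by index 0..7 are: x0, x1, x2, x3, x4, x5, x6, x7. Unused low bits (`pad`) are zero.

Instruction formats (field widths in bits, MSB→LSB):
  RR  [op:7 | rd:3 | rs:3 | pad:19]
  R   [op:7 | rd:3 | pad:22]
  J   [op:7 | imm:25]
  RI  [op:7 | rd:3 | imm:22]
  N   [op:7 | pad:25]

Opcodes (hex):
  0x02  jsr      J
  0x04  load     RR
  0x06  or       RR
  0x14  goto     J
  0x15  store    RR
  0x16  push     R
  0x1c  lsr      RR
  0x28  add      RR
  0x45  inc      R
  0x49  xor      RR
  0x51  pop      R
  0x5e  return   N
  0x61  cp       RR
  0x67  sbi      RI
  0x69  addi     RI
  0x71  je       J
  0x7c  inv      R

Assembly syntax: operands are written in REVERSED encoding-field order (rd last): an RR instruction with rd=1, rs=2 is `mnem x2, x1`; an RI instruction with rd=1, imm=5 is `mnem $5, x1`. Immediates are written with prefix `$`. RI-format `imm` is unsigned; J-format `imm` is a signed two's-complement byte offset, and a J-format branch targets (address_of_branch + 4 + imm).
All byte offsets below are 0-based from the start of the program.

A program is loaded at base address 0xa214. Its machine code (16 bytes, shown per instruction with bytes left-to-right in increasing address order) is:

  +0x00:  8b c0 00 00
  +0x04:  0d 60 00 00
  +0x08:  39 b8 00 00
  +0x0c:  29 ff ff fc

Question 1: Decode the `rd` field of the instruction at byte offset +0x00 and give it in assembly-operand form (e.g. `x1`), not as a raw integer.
x7

[00] 8b c0 00 00 → 0x8bc00000
  top 7b → 0x45 → inc [R]
  [24:22] rd=7 = x7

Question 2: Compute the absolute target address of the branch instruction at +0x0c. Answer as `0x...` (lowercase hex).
0xa220

+0x0c: 29 ff ff fc ⇒ word 0x29fffffc (big)
  op=0x29fffffc>>25=0x14 ⇒ goto (J)
  imm@[24:0]=0x1fffffc (s25→-4) ⇒ $-4
  target = base 0xa214 + off 0x0c + 4 + imm -4 = 0xa220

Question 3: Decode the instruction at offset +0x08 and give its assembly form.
[08] 39 b8 00 00 → 0x39b80000
  top 7b → 0x1c → lsr [RR]
  rd: (w>>22)&0x7=0x6 → x6
  rs: (w>>19)&0x7=0x7 → x7

lsr x7, x6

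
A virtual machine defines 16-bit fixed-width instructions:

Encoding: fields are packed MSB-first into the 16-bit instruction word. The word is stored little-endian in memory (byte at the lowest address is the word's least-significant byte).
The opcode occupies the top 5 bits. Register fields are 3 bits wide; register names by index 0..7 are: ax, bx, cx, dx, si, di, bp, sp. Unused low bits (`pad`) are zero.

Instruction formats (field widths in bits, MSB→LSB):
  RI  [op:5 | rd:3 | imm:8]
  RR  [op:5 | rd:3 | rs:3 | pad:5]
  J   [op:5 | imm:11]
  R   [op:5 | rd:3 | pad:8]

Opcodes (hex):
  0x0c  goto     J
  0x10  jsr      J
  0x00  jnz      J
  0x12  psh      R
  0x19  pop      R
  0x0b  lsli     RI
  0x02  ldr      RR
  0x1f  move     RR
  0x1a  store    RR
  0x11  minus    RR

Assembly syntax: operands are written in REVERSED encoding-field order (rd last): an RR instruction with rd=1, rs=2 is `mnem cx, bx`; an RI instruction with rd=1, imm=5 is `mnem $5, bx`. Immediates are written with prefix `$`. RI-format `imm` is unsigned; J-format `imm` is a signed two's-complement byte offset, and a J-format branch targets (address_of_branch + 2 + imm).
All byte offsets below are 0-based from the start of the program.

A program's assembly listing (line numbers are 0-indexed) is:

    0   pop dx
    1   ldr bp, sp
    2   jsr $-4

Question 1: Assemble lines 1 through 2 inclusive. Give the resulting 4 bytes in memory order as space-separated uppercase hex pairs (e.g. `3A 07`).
1. ldr fields op=0x2:5|rd=7:3|rs=6:3|pad=0:5 → word 17c0h → c0 17
2. jsr fields op=0x10:5|imm=-4:11 → word 87fch → fc 87

C0 17 FC 87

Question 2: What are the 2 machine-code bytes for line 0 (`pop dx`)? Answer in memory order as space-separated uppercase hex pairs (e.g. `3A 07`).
L0: pop op=0x19:5|rd=3:3|pad=0:8 ⇒ 0xcb00 ⇒ little 00 cb

00 CB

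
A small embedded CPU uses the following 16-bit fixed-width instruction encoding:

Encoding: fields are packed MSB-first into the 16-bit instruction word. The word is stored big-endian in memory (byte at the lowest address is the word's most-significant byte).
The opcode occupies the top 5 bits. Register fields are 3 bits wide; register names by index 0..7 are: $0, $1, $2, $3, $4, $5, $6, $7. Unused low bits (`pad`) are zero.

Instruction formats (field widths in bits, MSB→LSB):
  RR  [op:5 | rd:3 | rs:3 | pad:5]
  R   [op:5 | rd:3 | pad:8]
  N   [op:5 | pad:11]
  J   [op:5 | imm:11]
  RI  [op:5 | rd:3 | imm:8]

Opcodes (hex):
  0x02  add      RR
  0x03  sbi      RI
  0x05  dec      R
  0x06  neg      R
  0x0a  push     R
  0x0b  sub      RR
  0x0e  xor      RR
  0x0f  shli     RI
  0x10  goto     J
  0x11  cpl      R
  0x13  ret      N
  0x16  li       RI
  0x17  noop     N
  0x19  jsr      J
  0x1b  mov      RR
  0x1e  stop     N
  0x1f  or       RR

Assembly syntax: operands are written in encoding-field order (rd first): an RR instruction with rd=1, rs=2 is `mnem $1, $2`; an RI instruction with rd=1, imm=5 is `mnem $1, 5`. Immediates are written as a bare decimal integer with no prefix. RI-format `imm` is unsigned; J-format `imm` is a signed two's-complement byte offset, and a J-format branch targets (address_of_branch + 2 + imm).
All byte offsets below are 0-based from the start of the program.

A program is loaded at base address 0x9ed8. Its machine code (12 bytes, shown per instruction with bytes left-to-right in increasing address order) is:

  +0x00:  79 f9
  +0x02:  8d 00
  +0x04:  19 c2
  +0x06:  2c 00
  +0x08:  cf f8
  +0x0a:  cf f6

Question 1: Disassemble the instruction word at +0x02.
cpl $5

+0x02: 8d 00 ⇒ word 0x8d00 (big)
  opcode bits[15:11]=0x11: cpl/R
  [10:8] rd=5 = $5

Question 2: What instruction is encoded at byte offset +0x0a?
jsr -10

[0a] cf f6 → 0xcff6
  opcode bits[15:11]=0x19: jsr/J
  imm: (w>>0)&0x7ff=0x7f6 (s11→-10) → -10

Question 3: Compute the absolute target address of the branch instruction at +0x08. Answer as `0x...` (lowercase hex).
@+08  big-endian(cf f8) = 0xcff8
  op=0xcff8>>11=0x19 ⇒ jsr (J)
  imm@[10:0]=0x7f8 (s11→-8) ⇒ -8
  target = base 0x9ed8 + off 0x08 + 2 + imm -8 = 0x9eda

0x9eda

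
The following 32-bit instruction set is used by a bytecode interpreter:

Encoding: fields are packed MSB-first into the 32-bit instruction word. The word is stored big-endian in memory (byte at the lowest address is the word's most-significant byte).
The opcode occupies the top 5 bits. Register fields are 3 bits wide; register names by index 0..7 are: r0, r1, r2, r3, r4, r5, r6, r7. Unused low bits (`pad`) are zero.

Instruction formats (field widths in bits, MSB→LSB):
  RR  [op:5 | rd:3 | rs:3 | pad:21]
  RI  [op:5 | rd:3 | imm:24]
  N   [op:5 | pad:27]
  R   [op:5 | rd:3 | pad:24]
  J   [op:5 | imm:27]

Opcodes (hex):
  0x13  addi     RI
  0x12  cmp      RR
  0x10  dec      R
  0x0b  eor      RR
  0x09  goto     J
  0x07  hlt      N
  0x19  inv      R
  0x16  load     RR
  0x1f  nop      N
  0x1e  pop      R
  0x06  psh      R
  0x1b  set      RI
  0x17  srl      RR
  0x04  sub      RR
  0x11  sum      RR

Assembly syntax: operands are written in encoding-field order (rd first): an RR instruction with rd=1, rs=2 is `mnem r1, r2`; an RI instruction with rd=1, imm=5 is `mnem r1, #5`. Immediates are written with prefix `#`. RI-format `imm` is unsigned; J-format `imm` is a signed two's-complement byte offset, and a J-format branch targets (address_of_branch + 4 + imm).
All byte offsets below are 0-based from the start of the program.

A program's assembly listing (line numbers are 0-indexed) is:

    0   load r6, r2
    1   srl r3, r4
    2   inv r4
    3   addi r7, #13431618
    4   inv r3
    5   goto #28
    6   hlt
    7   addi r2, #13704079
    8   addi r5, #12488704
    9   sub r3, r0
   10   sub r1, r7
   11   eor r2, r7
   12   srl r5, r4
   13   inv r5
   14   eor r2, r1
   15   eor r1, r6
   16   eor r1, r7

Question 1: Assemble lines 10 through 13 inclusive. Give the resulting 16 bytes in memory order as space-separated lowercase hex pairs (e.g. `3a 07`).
L10: sub op=0x4:5|rd=1:3|rs=7:3|pad=0:21 ⇒ 0x21e00000 ⇒ big 21 e0 00 00
L11: eor op=0xb:5|rd=2:3|rs=7:3|pad=0:21 ⇒ 0x5ae00000 ⇒ big 5a e0 00 00
L12: srl op=0x17:5|rd=5:3|rs=4:3|pad=0:21 ⇒ 0xbd800000 ⇒ big bd 80 00 00
L13: inv op=0x19:5|rd=5:3|pad=0:24 ⇒ 0xcd000000 ⇒ big cd 00 00 00

21 e0 00 00 5a e0 00 00 bd 80 00 00 cd 00 00 00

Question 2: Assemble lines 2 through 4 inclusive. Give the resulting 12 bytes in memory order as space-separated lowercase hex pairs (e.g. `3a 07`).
2. inv fields op=0x19:5|rd=4:3|pad=0:24 → word cc000000h → cc 00 00 00
3. addi fields op=0x13:5|rd=7:3|imm=13431618:24 → word 9fccf342h → 9f cc f3 42
4. inv fields op=0x19:5|rd=3:3|pad=0:24 → word cb000000h → cb 00 00 00

cc 00 00 00 9f cc f3 42 cb 00 00 00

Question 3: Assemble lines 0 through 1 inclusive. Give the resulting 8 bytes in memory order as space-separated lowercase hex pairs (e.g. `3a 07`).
line 0 (load): pack op=0x16:5|rd=6:3|rs=2:3|pad=0:21 = 0xb6400000; big→ b6 40 00 00
line 1 (srl): pack op=0x17:5|rd=3:3|rs=4:3|pad=0:21 = 0xbb800000; big→ bb 80 00 00

b6 40 00 00 bb 80 00 00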